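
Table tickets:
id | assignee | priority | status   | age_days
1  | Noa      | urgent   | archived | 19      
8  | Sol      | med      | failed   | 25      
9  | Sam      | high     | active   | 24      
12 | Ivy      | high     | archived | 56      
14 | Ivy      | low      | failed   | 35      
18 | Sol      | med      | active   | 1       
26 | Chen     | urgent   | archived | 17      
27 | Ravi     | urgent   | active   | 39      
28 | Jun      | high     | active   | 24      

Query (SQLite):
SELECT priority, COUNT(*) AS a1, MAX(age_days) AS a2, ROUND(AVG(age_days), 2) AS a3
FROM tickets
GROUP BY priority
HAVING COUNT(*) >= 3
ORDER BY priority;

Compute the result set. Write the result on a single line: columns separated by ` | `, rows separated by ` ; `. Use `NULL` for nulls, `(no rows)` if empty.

Group tickets by priority.
Per group compute: COUNT(*), MAX(age_days), ROUND(AVG(age_days), 2).
HAVING: drop groups with fewer than 3 rows.
  high: ids {9, 12, 28} → COUNT(*)=3, MAX(age_days)=56, ROUND(AVG(age_days), 2)=34.67
  low: ids {14} → COUNT(*)=1, MAX(age_days)=35, ROUND(AVG(age_days), 2)=35
  med: ids {8, 18} → COUNT(*)=2, MAX(age_days)=25, ROUND(AVG(age_days), 2)=13
  urgent: ids {1, 26, 27} → COUNT(*)=3, MAX(age_days)=39, ROUND(AVG(age_days), 2)=25

high | 3 | 56 | 34.67 ; urgent | 3 | 39 | 25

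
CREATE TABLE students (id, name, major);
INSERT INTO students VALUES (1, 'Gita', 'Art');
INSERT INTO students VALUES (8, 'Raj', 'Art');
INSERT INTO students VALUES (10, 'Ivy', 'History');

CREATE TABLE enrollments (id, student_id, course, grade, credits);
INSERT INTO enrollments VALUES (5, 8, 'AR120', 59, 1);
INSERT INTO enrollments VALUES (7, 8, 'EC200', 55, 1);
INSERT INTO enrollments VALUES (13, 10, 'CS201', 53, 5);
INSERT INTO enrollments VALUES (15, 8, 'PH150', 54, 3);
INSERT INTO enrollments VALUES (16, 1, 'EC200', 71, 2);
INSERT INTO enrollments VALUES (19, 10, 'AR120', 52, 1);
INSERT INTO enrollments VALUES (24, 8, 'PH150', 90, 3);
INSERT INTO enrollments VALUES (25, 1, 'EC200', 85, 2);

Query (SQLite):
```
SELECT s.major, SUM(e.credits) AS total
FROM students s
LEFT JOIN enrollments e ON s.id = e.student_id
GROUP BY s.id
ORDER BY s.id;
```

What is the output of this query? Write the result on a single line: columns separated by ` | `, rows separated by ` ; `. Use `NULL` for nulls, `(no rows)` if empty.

LEFT JOIN keeps every students row; unmatched ones get NULL for enrollments columns.
Group by students.id and compute SUM(e.credits). SUM over an all-NULL group is NULL.
  1: ids {16, 25} → SUM(e.credits)=4
  8: ids {5, 7, 15, 24} → SUM(e.credits)=8
  10: ids {13, 19} → SUM(e.credits)=6

Art | 4 ; Art | 8 ; History | 6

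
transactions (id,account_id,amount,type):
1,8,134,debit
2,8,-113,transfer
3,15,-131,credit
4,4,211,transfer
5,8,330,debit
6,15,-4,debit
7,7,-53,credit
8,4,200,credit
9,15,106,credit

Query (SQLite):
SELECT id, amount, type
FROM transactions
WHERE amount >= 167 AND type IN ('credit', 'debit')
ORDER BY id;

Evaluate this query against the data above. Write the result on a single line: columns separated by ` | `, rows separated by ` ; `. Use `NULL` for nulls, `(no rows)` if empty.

5 | 330 | debit ; 8 | 200 | credit

amount >= 167: ids {4, 5, 8}
type IN ('credit', 'debit'): ids {1, 3, 5, 6, 7, 8, 9}
Combine with AND.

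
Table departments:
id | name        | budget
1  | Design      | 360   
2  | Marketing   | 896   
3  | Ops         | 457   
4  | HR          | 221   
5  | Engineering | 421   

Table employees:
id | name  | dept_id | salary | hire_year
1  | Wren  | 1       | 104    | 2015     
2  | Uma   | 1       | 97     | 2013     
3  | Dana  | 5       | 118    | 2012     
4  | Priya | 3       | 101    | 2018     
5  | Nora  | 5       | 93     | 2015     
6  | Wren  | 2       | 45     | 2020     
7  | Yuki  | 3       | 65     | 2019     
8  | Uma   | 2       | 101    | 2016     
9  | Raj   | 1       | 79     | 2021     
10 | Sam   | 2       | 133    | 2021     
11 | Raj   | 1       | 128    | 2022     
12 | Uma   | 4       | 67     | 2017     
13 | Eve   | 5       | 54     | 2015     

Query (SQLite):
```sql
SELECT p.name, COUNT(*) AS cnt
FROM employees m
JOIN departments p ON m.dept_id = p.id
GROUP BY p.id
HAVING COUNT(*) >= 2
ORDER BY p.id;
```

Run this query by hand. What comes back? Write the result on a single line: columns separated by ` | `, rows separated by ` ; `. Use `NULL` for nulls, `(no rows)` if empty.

Design | 4 ; Marketing | 3 ; Ops | 2 ; Engineering | 3

Join each employees row to its departments via dept_id.
Group joined rows by departments.id; compute COUNT(*) per group.
HAVING: keep groups with count ≥ 2.
  1: ids {1, 2, 9, 11} → COUNT(*)=4
  2: ids {6, 8, 10} → COUNT(*)=3
  3: ids {4, 7} → COUNT(*)=2
  4: ids {12} → COUNT(*)=1
  5: ids {3, 5, 13} → COUNT(*)=3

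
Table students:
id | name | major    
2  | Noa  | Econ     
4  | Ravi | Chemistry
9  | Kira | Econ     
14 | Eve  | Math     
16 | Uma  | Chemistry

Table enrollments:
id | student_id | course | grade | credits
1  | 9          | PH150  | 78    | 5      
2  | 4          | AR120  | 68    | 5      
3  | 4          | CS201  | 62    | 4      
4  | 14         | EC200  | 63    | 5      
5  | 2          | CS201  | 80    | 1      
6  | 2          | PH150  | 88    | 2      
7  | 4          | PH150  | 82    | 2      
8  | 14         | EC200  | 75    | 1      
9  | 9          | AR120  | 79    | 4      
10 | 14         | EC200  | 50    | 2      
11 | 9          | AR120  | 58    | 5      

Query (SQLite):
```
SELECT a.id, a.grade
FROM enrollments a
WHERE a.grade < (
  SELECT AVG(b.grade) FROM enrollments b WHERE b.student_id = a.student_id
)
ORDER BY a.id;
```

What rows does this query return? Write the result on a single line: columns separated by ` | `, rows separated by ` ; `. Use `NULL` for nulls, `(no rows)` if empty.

2 | 68 ; 3 | 62 ; 5 | 80 ; 10 | 50 ; 11 | 58

For each enrollments row a, compute AVG(grade) over rows sharing a.student_id.
Keep row a if a.grade < that per-group AVG.
  student_id=2: AVG(grade) = 84.0
  student_id=4: AVG(grade) = 70.666667
  student_id=9: AVG(grade) = 71.666667
  student_id=14: AVG(grade) = 62.666667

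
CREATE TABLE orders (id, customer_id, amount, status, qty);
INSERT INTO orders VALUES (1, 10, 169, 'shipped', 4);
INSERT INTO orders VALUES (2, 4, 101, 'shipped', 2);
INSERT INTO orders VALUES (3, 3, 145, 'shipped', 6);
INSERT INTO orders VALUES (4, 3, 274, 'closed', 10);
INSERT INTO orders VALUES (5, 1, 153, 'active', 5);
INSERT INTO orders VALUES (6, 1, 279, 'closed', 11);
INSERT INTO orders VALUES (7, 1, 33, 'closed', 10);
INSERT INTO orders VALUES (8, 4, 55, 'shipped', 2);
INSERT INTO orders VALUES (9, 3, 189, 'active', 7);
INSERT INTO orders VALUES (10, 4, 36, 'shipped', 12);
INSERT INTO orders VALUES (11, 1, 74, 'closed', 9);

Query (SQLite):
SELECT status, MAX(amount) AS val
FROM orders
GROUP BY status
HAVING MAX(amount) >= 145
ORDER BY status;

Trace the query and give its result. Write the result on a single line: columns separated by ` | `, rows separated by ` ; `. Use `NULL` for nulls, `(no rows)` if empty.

active | 189 ; closed | 279 ; shipped | 169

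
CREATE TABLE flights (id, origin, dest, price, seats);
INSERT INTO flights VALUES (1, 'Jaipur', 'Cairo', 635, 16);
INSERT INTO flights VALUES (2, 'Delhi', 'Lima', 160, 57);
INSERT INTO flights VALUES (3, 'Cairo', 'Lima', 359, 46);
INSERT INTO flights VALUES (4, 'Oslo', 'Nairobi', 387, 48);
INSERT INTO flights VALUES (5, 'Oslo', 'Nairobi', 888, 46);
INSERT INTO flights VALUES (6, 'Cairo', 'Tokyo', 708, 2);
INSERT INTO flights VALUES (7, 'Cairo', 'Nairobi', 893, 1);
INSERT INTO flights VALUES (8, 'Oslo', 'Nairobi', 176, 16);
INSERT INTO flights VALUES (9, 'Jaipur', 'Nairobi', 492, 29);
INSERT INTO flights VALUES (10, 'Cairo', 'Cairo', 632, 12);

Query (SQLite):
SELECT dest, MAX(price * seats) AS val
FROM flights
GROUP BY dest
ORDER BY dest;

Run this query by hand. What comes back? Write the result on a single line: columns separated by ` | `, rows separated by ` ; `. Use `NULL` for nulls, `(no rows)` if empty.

Cairo | 10160 ; Lima | 16514 ; Nairobi | 40848 ; Tokyo | 1416

For each row compute price * seats.
Group by dest; take MAX of the expression per group.
  Cairo: ids {1, 10} → MAX(price * seats)=10160
  Lima: ids {2, 3} → MAX(price * seats)=16514
  Nairobi: ids {4, 5, 7, 8, 9} → MAX(price * seats)=40848
  Tokyo: ids {6} → MAX(price * seats)=1416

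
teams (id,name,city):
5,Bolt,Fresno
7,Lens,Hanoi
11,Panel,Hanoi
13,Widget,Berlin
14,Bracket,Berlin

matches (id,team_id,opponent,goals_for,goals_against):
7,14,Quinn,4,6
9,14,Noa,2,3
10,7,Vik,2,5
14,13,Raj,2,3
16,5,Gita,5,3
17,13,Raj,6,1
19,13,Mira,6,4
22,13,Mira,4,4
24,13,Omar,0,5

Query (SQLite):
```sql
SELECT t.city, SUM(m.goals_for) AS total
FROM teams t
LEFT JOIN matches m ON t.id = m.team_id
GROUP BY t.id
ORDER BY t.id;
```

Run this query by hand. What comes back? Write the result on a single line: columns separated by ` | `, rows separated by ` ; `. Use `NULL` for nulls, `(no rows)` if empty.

LEFT JOIN keeps every teams row; unmatched ones get NULL for matches columns.
Group by teams.id and compute SUM(m.goals_for). SUM over an all-NULL group is NULL.
  5: ids {16} → SUM(m.goals_for)=5
  7: ids {10} → SUM(m.goals_for)=2
  11: ids {—} → SUM(m.goals_for)=NULL
  13: ids {14, 17, 19, 22, 24} → SUM(m.goals_for)=18
  14: ids {7, 9} → SUM(m.goals_for)=6

Fresno | 5 ; Hanoi | 2 ; Hanoi | NULL ; Berlin | 18 ; Berlin | 6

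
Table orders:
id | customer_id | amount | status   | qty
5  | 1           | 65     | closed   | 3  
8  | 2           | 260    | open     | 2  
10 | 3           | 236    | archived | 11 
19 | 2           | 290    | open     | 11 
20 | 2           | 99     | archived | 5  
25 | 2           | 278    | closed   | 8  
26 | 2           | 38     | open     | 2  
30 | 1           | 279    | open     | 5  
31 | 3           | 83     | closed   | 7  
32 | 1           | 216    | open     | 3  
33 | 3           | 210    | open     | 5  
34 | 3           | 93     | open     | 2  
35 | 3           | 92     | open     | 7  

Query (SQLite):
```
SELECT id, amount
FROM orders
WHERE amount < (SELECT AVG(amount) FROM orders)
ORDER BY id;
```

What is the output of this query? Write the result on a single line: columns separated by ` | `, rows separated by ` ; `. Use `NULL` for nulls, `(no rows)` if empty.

Scalar subquery: AVG(amount) over all orders rows = 172.230769 (≈; comparison uses full precision).
Keep rows where amount < that value.

5 | 65 ; 20 | 99 ; 26 | 38 ; 31 | 83 ; 34 | 93 ; 35 | 92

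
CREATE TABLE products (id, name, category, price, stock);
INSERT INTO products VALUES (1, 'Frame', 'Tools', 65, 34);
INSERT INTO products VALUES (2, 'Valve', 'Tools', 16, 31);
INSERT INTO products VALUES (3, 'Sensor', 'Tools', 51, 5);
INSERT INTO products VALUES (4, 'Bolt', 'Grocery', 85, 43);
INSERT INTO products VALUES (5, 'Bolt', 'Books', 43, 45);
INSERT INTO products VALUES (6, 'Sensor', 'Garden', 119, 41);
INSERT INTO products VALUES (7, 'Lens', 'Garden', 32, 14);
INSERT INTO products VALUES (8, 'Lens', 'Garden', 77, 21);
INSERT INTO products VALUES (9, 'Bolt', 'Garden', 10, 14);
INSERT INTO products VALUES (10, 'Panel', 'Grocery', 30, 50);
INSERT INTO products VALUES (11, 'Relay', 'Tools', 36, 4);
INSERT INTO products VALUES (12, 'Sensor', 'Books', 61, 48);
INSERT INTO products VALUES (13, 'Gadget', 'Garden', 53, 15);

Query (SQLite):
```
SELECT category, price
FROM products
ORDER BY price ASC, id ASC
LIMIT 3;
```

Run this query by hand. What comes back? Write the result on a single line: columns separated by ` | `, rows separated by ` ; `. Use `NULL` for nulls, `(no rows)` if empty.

Sort by price asc, tiebreak id asc: (10, id=9), (16, id=2), (30, id=10), (32, id=7), (36, id=11), (43, id=5) …. Take first 3.

Garden | 10 ; Tools | 16 ; Grocery | 30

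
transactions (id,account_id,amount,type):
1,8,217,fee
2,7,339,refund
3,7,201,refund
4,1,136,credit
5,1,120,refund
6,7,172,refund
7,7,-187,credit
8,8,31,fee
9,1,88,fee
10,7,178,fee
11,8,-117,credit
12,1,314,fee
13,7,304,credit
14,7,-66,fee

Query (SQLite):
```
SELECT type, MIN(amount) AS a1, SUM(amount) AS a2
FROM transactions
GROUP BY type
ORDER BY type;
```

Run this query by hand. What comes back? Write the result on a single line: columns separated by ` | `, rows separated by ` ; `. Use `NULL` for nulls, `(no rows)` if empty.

credit | -187 | 136 ; fee | -66 | 762 ; refund | 120 | 832

Group transactions by type.
Per group compute: MIN(amount), SUM(amount).
  credit: ids {4, 7, 11, 13} → MIN(amount)=-187, SUM(amount)=136
  fee: ids {1, 8, 9, 10, 12, 14} → MIN(amount)=-66, SUM(amount)=762
  refund: ids {2, 3, 5, 6} → MIN(amount)=120, SUM(amount)=832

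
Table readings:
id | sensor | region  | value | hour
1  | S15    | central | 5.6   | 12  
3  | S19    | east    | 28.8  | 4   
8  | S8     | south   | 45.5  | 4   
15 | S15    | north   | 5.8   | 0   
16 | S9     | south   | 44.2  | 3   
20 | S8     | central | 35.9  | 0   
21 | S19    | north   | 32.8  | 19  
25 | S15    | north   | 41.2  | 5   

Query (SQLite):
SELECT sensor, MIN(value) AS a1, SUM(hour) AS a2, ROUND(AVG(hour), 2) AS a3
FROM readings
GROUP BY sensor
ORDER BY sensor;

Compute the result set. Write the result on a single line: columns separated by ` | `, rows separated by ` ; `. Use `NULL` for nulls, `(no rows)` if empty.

S15 | 5.6 | 17 | 5.67 ; S19 | 28.8 | 23 | 11.5 ; S8 | 35.9 | 4 | 2 ; S9 | 44.2 | 3 | 3

Group readings by sensor.
Per group compute: MIN(value), SUM(hour), ROUND(AVG(hour), 2).
  S15: ids {1, 15, 25} → MIN(value)=5.6, SUM(hour)=17, ROUND(AVG(hour), 2)=5.67
  S19: ids {3, 21} → MIN(value)=28.8, SUM(hour)=23, ROUND(AVG(hour), 2)=11.5
  S8: ids {8, 20} → MIN(value)=35.9, SUM(hour)=4, ROUND(AVG(hour), 2)=2
  S9: ids {16} → MIN(value)=44.2, SUM(hour)=3, ROUND(AVG(hour), 2)=3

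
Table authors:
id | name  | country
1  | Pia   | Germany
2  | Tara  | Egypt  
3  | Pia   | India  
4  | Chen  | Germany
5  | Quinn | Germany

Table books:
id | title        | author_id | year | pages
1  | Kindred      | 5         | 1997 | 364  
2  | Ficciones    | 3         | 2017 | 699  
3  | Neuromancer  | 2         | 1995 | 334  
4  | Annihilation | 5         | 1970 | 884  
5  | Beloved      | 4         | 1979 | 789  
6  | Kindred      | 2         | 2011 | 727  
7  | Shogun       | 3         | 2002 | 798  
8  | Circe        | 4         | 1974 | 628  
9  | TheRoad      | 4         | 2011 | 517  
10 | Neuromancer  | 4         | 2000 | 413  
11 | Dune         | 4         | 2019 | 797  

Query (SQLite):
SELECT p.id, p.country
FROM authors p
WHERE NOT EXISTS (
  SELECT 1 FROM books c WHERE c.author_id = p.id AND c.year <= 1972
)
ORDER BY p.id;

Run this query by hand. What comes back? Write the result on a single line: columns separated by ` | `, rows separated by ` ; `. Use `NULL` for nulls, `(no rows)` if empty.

For each authors row, check whether any books with matching author_id has year <= 1972.
Keep rows where that is false.

1 | Germany ; 2 | Egypt ; 3 | India ; 4 | Germany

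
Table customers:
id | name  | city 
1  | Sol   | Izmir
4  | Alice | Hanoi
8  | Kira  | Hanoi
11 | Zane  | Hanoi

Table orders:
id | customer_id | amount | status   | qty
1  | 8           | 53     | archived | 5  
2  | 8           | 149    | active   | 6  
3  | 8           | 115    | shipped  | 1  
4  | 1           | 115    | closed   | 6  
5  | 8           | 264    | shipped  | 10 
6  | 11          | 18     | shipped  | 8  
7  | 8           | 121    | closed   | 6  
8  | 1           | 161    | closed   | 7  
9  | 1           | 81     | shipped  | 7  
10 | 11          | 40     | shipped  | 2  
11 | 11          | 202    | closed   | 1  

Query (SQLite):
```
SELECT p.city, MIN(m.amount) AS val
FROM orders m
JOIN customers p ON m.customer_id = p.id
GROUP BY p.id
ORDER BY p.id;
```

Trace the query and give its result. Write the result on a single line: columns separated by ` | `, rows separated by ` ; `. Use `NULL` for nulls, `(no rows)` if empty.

Izmir | 81 ; Hanoi | 53 ; Hanoi | 18

Join each orders row to its customers via customer_id.
Group joined rows by customers.id; compute MIN(m.amount) per group.
  1: ids {4, 8, 9} → MIN(m.amount)=81
  8: ids {1, 2, 3, 5, 7} → MIN(m.amount)=53
  11: ids {6, 10, 11} → MIN(m.amount)=18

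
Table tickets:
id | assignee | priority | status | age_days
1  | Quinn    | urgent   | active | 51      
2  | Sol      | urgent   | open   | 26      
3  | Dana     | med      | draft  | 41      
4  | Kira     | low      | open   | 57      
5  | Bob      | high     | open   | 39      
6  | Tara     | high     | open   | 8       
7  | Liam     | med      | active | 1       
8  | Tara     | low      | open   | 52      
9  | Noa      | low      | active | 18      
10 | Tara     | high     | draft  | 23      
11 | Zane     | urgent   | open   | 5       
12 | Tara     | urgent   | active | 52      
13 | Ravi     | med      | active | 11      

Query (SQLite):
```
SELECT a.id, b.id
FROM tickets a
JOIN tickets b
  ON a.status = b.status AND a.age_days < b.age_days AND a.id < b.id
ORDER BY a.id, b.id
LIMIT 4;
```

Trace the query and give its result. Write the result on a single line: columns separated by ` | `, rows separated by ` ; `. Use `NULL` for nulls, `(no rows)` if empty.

Pairs (a,b) with same status, a.age_days < b.age_days, a.id < b.id.
status groups: active:{1,7,9,12,13} draft:{3,10} open:{2,4,5,6,8,11}
Ordered by (a.id, b.id); first 4.

1 | 12 ; 2 | 4 ; 2 | 5 ; 2 | 8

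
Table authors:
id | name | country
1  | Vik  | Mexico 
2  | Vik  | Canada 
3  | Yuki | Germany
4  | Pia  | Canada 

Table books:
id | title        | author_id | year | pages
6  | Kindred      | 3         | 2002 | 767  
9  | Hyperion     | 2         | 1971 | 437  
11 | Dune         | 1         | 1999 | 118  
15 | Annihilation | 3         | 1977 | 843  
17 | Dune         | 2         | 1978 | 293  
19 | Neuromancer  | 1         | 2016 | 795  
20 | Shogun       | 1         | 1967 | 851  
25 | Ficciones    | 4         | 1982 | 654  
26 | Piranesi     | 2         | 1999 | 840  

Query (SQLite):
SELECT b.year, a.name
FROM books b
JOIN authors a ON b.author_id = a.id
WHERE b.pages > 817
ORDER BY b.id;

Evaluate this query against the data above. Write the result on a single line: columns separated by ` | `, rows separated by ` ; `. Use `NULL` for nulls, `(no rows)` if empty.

Each books row matches the authors row where author_id = authors.id.
Then keep rows with b.pages > 817.

1977 | Yuki ; 1967 | Vik ; 1999 | Vik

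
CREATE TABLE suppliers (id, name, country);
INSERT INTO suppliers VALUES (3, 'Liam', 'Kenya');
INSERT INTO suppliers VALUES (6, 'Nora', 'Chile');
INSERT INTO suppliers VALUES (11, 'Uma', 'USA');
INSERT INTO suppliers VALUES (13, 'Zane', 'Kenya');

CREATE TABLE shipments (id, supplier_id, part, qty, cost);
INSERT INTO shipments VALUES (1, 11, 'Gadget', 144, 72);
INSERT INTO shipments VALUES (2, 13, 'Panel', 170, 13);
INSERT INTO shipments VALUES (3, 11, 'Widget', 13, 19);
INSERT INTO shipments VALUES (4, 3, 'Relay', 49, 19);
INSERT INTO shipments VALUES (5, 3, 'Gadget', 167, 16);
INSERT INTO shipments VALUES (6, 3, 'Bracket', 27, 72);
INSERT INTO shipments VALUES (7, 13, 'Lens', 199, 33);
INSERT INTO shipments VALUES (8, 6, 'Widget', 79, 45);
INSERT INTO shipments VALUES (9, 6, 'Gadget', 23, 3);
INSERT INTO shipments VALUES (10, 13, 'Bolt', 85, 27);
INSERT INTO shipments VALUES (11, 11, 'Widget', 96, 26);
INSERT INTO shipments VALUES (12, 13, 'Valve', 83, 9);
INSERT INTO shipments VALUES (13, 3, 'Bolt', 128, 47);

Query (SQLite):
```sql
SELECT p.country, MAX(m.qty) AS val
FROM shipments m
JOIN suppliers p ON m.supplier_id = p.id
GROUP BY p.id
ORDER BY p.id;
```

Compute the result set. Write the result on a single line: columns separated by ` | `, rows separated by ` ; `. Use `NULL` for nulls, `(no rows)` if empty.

Kenya | 167 ; Chile | 79 ; USA | 144 ; Kenya | 199

Join each shipments row to its suppliers via supplier_id.
Group joined rows by suppliers.id; compute MAX(m.qty) per group.
  3: ids {4, 5, 6, 13} → MAX(m.qty)=167
  6: ids {8, 9} → MAX(m.qty)=79
  11: ids {1, 3, 11} → MAX(m.qty)=144
  13: ids {2, 7, 10, 12} → MAX(m.qty)=199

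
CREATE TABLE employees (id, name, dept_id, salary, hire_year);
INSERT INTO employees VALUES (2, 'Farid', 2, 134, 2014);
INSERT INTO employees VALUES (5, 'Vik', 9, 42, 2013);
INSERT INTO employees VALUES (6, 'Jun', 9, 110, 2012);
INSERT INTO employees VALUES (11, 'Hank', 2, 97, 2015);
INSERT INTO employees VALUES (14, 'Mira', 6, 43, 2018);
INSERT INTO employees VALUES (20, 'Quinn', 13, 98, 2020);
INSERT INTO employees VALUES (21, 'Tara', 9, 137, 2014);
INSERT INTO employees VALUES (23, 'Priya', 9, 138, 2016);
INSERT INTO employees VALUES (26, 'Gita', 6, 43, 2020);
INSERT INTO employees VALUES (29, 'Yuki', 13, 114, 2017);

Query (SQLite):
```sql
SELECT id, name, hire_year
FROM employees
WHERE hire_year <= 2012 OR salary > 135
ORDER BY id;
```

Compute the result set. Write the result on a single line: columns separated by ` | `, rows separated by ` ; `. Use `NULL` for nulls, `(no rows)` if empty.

hire_year <= 2012: ids {6}
salary > 135: ids {21, 23}
Combine with OR.

6 | Jun | 2012 ; 21 | Tara | 2014 ; 23 | Priya | 2016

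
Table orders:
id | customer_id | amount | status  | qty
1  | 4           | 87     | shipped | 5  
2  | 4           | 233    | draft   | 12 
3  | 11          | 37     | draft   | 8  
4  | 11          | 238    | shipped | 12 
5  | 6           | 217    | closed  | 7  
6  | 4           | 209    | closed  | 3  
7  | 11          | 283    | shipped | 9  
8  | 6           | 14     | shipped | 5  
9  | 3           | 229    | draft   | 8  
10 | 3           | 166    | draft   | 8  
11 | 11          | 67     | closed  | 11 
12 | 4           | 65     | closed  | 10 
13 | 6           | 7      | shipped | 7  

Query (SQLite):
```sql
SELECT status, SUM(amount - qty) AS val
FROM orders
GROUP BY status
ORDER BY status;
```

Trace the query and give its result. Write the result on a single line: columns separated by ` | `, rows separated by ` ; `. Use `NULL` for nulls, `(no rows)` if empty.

closed | 527 ; draft | 629 ; shipped | 591

For each row compute amount - qty.
Group by status; take SUM of the expression per group.
  closed: ids {5, 6, 11, 12} → SUM(amount - qty)=527
  draft: ids {2, 3, 9, 10} → SUM(amount - qty)=629
  shipped: ids {1, 4, 7, 8, 13} → SUM(amount - qty)=591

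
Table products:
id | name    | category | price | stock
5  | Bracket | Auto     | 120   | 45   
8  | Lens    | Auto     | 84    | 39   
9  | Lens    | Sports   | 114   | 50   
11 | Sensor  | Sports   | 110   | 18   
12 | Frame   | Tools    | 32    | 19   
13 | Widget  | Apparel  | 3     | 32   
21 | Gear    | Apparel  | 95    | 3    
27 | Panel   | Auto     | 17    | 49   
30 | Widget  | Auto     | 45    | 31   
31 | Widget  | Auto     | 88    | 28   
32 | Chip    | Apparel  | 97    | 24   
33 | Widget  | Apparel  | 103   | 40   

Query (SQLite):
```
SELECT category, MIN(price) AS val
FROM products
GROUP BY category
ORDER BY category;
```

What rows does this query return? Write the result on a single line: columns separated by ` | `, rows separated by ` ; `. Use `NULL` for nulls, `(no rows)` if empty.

Partition products by category; compute MIN(price) within each group.
  Apparel: ids {13, 21, 32, 33} → MIN(price)=3
  Auto: ids {5, 8, 27, 30, 31} → MIN(price)=17
  Sports: ids {9, 11} → MIN(price)=110
  Tools: ids {12} → MIN(price)=32

Apparel | 3 ; Auto | 17 ; Sports | 110 ; Tools | 32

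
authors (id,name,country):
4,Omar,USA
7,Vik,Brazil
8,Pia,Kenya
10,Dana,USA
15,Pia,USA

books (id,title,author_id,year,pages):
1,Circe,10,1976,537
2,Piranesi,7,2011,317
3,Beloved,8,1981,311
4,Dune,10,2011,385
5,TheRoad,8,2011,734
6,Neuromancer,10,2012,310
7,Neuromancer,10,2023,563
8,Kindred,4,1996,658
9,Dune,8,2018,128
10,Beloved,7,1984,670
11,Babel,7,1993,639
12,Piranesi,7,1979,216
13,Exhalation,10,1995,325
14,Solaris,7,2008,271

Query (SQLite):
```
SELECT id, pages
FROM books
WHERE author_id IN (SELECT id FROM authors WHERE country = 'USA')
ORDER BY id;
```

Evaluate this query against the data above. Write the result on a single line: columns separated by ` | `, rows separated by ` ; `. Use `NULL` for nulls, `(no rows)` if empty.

1 | 537 ; 4 | 385 ; 6 | 310 ; 7 | 563 ; 8 | 658 ; 13 | 325

Inner query: authors.id where country = 'USA'.
Outer: keep books rows whose author_id is in that set.
Inner query → {4, 10, 15}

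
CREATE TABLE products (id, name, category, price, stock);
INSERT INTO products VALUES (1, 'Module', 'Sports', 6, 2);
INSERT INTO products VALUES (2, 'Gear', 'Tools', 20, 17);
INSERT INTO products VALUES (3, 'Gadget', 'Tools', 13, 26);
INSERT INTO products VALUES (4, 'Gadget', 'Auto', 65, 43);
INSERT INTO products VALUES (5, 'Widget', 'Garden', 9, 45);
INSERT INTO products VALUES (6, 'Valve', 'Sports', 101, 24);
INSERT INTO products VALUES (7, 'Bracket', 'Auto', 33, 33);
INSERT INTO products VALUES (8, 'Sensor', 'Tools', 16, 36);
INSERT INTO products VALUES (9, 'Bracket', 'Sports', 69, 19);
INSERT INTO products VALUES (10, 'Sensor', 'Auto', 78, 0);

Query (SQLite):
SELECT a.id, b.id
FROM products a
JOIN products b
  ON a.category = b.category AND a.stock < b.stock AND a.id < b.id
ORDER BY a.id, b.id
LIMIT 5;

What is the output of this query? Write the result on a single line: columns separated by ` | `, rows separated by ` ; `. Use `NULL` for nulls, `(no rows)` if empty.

1 | 6 ; 1 | 9 ; 2 | 3 ; 2 | 8 ; 3 | 8

Pairs (a,b) with same category, a.stock < b.stock, a.id < b.id.
category groups: Auto:{4,7,10} Garden:{5} Sports:{1,6,9} Tools:{2,3,8}
Ordered by (a.id, b.id); first 5.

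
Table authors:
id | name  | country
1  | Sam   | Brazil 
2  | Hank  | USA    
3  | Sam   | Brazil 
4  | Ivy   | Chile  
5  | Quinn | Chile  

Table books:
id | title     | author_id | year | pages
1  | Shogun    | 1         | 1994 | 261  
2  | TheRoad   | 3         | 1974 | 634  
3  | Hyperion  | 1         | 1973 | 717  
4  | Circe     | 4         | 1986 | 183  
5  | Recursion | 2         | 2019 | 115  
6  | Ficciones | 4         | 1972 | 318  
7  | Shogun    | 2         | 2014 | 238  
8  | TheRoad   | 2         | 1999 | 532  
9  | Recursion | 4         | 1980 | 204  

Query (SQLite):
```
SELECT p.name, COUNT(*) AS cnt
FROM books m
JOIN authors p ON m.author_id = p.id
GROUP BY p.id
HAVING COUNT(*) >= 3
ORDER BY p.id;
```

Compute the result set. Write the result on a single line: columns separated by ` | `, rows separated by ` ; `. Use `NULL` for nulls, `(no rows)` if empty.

Hank | 3 ; Ivy | 3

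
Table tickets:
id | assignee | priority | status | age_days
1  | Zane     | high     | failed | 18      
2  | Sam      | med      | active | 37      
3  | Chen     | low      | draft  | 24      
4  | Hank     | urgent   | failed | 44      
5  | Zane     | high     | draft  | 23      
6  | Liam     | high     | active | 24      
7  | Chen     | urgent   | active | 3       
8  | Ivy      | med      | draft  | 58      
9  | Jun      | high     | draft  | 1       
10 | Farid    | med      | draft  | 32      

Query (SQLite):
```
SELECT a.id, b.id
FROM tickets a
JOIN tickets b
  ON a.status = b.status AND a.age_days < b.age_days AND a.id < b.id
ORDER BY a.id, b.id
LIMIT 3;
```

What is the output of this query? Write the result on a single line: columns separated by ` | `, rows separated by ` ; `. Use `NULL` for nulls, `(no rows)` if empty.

Pairs (a,b) with same status, a.age_days < b.age_days, a.id < b.id.
status groups: active:{2,6,7} draft:{3,5,8,9,10} failed:{1,4}
Ordered by (a.id, b.id); first 3.

1 | 4 ; 3 | 8 ; 3 | 10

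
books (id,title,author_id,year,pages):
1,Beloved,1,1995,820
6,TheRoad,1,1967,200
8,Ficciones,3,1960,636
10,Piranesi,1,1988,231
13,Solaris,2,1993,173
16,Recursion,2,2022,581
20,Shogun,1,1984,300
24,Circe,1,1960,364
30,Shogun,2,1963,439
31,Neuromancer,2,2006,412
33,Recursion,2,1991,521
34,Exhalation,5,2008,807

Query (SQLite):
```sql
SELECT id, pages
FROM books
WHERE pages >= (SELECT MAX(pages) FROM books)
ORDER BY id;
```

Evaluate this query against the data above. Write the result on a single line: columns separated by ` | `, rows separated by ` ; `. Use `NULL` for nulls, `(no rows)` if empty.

Scalar subquery: MAX(pages) over all books rows = 820.
Keep rows where pages >= that value.

1 | 820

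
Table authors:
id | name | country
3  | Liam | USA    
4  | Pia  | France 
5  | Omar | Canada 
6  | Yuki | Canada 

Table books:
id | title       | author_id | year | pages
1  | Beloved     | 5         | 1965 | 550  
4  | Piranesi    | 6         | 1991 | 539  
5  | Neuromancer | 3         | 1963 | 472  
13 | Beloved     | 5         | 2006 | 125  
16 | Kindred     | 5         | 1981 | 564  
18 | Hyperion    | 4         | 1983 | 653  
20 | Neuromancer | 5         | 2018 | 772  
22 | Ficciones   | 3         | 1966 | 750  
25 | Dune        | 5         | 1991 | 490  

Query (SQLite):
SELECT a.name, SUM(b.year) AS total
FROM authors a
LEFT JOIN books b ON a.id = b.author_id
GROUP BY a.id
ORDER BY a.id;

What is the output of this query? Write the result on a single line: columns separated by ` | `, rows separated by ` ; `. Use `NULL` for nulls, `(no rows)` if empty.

Liam | 3929 ; Pia | 1983 ; Omar | 9961 ; Yuki | 1991

LEFT JOIN keeps every authors row; unmatched ones get NULL for books columns.
Group by authors.id and compute SUM(b.year). SUM over an all-NULL group is NULL.
  3: ids {5, 22} → SUM(b.year)=3929
  4: ids {18} → SUM(b.year)=1983
  5: ids {1, 13, 16, 20, 25} → SUM(b.year)=9961
  6: ids {4} → SUM(b.year)=1991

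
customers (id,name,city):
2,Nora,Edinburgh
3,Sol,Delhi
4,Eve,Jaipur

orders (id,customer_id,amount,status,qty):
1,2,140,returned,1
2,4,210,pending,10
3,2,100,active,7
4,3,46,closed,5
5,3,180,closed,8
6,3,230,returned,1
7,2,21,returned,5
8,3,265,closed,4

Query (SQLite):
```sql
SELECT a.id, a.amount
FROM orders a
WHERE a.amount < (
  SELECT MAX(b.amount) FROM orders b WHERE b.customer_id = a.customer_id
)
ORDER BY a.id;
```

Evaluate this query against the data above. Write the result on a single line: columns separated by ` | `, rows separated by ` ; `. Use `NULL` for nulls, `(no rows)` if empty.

For each orders row a, compute MAX(amount) over rows sharing a.customer_id.
Keep row a if a.amount < that per-group MAX.
  customer_id=2: MAX(amount) = 140
  customer_id=3: MAX(amount) = 265
  customer_id=4: MAX(amount) = 210

3 | 100 ; 4 | 46 ; 5 | 180 ; 6 | 230 ; 7 | 21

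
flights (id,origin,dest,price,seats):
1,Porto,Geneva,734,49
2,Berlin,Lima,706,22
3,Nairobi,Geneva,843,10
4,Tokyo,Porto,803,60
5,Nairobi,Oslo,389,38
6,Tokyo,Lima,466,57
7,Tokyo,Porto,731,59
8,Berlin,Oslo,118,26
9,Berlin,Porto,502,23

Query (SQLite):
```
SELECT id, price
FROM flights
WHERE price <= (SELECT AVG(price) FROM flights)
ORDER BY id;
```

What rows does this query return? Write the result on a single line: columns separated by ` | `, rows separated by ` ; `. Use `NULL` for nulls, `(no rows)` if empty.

5 | 389 ; 6 | 466 ; 8 | 118 ; 9 | 502

Scalar subquery: AVG(price) over all flights rows = 588.0.
Keep rows where price <= that value.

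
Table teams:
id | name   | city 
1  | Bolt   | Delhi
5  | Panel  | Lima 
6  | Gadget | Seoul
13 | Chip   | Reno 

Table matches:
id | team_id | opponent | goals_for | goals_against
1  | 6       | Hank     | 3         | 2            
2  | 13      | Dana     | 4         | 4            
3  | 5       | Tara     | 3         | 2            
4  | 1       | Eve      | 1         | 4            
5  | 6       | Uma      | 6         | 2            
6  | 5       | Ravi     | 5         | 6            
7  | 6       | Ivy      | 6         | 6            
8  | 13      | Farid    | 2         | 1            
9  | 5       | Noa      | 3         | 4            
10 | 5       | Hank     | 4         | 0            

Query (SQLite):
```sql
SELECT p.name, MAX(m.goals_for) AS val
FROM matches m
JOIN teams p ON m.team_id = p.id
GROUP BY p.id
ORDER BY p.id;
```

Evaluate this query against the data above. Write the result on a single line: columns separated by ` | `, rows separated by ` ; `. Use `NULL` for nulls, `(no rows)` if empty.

Join each matches row to its teams via team_id.
Group joined rows by teams.id; compute MAX(m.goals_for) per group.
  1: ids {4} → MAX(m.goals_for)=1
  5: ids {3, 6, 9, 10} → MAX(m.goals_for)=5
  6: ids {1, 5, 7} → MAX(m.goals_for)=6
  13: ids {2, 8} → MAX(m.goals_for)=4

Bolt | 1 ; Panel | 5 ; Gadget | 6 ; Chip | 4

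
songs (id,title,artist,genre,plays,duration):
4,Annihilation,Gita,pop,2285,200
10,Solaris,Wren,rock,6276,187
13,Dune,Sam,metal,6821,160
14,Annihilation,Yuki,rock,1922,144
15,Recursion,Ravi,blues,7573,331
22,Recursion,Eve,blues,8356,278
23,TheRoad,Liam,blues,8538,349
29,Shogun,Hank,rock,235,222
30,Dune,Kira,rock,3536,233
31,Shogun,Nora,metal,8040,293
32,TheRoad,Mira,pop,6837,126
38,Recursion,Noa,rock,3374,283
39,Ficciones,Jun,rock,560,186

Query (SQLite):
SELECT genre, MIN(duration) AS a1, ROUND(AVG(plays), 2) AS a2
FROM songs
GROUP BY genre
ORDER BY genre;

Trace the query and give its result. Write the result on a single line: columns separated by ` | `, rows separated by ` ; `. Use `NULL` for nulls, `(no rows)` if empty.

blues | 278 | 8155.67 ; metal | 160 | 7430.5 ; pop | 126 | 4561 ; rock | 144 | 2650.5

Group songs by genre.
Per group compute: MIN(duration), ROUND(AVG(plays), 2).
  blues: ids {15, 22, 23} → MIN(duration)=278, ROUND(AVG(plays), 2)=8155.67
  metal: ids {13, 31} → MIN(duration)=160, ROUND(AVG(plays), 2)=7430.5
  pop: ids {4, 32} → MIN(duration)=126, ROUND(AVG(plays), 2)=4561
  rock: ids {10, 14, 29, 30, 38, 39} → MIN(duration)=144, ROUND(AVG(plays), 2)=2650.5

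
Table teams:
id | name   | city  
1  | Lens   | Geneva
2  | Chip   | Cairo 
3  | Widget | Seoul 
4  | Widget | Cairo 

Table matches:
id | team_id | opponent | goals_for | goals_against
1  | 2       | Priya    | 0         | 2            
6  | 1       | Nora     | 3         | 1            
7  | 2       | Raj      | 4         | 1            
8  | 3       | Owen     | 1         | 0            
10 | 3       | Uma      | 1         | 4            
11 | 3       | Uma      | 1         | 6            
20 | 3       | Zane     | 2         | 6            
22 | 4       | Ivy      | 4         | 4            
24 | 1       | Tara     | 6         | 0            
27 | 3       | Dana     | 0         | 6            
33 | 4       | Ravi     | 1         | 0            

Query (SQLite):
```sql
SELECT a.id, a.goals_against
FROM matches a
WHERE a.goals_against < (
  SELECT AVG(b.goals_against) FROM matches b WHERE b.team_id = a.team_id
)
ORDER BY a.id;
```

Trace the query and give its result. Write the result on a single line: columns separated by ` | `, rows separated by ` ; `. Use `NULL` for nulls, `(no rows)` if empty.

7 | 1 ; 8 | 0 ; 10 | 4 ; 24 | 0 ; 33 | 0

For each matches row a, compute AVG(goals_against) over rows sharing a.team_id.
Keep row a if a.goals_against < that per-group AVG.
  team_id=1: AVG(goals_against) = 0.5
  team_id=2: AVG(goals_against) = 1.5
  team_id=3: AVG(goals_against) = 4.4
  team_id=4: AVG(goals_against) = 2.0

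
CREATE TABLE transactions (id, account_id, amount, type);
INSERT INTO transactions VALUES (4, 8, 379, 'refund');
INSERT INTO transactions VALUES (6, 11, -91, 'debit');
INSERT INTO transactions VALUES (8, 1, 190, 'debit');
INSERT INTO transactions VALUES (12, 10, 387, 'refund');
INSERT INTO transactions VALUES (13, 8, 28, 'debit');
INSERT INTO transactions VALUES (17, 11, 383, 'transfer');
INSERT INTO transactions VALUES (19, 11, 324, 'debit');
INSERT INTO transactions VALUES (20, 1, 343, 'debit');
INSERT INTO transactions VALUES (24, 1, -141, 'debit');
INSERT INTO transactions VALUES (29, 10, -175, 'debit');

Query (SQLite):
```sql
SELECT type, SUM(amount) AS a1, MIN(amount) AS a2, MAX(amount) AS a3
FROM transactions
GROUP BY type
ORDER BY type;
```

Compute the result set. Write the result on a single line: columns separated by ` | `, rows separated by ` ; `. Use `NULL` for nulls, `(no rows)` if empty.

debit | 478 | -175 | 343 ; refund | 766 | 379 | 387 ; transfer | 383 | 383 | 383

Group transactions by type.
Per group compute: SUM(amount), MIN(amount), MAX(amount).
  debit: ids {6, 8, 13, 19, 20, 24, 29} → SUM(amount)=478, MIN(amount)=-175, MAX(amount)=343
  refund: ids {4, 12} → SUM(amount)=766, MIN(amount)=379, MAX(amount)=387
  transfer: ids {17} → SUM(amount)=383, MIN(amount)=383, MAX(amount)=383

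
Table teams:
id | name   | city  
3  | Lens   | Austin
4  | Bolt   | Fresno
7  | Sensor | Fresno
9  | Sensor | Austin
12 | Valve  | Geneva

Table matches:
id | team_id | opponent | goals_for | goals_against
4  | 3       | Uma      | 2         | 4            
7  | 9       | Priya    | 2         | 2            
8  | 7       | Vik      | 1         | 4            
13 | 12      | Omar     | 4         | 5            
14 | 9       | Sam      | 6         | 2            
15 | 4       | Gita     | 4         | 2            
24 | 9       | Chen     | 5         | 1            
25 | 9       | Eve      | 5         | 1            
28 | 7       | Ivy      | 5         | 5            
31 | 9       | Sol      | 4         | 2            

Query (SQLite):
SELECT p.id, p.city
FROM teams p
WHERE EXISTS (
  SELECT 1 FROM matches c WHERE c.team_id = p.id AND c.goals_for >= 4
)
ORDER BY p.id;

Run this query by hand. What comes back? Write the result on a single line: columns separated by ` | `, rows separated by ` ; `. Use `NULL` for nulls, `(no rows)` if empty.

4 | Fresno ; 7 | Fresno ; 9 | Austin ; 12 | Geneva

For each teams row, check whether any matches with matching team_id has goals_for >= 4.
Keep rows where that is true.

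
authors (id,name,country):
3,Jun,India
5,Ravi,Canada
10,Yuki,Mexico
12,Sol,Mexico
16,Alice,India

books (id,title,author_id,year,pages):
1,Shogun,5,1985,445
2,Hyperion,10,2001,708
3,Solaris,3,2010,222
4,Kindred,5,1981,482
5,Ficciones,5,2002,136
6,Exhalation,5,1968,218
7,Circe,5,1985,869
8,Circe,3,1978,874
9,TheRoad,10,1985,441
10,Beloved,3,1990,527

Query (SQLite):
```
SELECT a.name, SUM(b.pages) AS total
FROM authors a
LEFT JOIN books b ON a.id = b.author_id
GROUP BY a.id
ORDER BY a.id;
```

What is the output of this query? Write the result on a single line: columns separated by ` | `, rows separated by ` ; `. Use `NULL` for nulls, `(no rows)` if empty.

LEFT JOIN keeps every authors row; unmatched ones get NULL for books columns.
Group by authors.id and compute SUM(b.pages). SUM over an all-NULL group is NULL.
  3: ids {3, 8, 10} → SUM(b.pages)=1623
  5: ids {1, 4, 5, 6, 7} → SUM(b.pages)=2150
  10: ids {2, 9} → SUM(b.pages)=1149
  12: ids {—} → SUM(b.pages)=NULL
  16: ids {—} → SUM(b.pages)=NULL

Jun | 1623 ; Ravi | 2150 ; Yuki | 1149 ; Sol | NULL ; Alice | NULL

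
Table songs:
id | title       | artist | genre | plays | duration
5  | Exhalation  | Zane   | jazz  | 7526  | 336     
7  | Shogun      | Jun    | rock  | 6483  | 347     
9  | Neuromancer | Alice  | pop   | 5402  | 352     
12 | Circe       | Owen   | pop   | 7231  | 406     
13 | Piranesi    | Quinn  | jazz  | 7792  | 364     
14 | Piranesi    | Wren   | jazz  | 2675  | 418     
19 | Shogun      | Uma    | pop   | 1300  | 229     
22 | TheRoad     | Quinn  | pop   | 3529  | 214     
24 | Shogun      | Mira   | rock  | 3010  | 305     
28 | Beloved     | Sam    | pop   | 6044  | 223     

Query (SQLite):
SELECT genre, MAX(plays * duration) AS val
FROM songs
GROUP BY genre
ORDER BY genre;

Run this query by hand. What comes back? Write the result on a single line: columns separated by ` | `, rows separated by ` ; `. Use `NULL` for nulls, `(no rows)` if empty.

jazz | 2836288 ; pop | 2935786 ; rock | 2249601

For each row compute plays * duration.
Group by genre; take MAX of the expression per group.
  jazz: ids {5, 13, 14} → MAX(plays * duration)=2836288
  pop: ids {9, 12, 19, 22, 28} → MAX(plays * duration)=2935786
  rock: ids {7, 24} → MAX(plays * duration)=2249601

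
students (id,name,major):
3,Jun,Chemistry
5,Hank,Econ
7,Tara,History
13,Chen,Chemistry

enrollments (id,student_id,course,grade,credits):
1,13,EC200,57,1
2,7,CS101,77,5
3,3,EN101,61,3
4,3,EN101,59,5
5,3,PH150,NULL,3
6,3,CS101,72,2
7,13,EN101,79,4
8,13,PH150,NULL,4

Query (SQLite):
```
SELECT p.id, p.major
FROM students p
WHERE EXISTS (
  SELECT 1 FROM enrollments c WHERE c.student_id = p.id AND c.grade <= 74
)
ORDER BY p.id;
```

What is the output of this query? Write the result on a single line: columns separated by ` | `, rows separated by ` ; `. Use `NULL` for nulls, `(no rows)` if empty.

For each students row, check whether any enrollments with matching student_id has grade <= 74.
Keep rows where that is true.

3 | Chemistry ; 13 | Chemistry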